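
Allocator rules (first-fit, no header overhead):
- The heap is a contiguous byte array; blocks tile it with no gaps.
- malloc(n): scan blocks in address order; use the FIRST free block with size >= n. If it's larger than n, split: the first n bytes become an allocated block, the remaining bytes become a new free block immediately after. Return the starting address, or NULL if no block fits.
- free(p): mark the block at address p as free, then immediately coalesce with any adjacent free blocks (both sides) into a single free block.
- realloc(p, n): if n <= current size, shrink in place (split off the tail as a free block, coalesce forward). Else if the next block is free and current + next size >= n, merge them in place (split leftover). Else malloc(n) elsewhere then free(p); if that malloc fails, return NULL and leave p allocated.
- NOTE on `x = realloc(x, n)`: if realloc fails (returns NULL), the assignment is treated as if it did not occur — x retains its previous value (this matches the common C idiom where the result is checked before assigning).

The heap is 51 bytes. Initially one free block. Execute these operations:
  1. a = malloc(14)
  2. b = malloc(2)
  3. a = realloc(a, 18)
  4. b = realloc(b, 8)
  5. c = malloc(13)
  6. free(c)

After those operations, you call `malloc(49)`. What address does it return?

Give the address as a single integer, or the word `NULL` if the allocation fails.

Op 1: a = malloc(14) -> a = 0; heap: [0-13 ALLOC][14-50 FREE]
Op 2: b = malloc(2) -> b = 14; heap: [0-13 ALLOC][14-15 ALLOC][16-50 FREE]
Op 3: a = realloc(a, 18) -> a = 16; heap: [0-13 FREE][14-15 ALLOC][16-33 ALLOC][34-50 FREE]
Op 4: b = realloc(b, 8) -> b = 0; heap: [0-7 ALLOC][8-15 FREE][16-33 ALLOC][34-50 FREE]
Op 5: c = malloc(13) -> c = 34; heap: [0-7 ALLOC][8-15 FREE][16-33 ALLOC][34-46 ALLOC][47-50 FREE]
Op 6: free(c) -> (freed c); heap: [0-7 ALLOC][8-15 FREE][16-33 ALLOC][34-50 FREE]
malloc(49): first-fit scan over [0-7 ALLOC][8-15 FREE][16-33 ALLOC][34-50 FREE] -> NULL

Answer: NULL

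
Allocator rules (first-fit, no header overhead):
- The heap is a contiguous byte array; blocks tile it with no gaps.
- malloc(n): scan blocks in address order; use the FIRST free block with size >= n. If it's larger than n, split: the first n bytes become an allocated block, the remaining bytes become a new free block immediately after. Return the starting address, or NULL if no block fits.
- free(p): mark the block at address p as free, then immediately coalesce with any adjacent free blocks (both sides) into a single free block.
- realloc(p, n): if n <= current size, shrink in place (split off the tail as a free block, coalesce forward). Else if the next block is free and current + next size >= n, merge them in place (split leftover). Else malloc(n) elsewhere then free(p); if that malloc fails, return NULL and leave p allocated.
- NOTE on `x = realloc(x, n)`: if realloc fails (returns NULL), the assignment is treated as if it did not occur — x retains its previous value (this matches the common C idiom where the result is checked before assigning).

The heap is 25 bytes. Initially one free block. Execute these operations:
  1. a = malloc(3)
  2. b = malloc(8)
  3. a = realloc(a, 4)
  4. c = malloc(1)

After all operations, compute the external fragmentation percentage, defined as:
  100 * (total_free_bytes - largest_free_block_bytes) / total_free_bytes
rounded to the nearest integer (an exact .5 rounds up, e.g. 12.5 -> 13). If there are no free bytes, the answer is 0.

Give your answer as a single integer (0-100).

Answer: 17

Derivation:
Op 1: a = malloc(3) -> a = 0; heap: [0-2 ALLOC][3-24 FREE]
Op 2: b = malloc(8) -> b = 3; heap: [0-2 ALLOC][3-10 ALLOC][11-24 FREE]
Op 3: a = realloc(a, 4) -> a = 11; heap: [0-2 FREE][3-10 ALLOC][11-14 ALLOC][15-24 FREE]
Op 4: c = malloc(1) -> c = 0; heap: [0-0 ALLOC][1-2 FREE][3-10 ALLOC][11-14 ALLOC][15-24 FREE]
Free blocks: [2 10] total_free=12 largest=10 -> 100*(12-10)/12 = 200/12 ≈ 16.667 -> rounds to 17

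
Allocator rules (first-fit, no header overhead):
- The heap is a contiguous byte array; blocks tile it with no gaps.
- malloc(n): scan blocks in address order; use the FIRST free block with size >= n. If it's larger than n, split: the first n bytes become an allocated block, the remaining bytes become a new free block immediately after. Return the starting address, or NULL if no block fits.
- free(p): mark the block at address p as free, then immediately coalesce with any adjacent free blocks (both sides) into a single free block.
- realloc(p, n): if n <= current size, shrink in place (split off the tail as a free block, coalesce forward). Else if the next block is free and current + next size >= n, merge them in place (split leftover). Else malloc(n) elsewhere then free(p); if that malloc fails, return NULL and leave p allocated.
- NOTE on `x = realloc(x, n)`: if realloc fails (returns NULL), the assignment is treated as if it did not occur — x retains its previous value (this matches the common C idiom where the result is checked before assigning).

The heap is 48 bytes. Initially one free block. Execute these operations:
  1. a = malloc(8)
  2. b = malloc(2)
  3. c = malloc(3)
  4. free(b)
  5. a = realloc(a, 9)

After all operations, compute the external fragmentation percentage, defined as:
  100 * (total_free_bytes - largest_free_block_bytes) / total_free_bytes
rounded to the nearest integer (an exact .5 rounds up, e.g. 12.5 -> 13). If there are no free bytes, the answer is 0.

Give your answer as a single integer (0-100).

Answer: 3

Derivation:
Op 1: a = malloc(8) -> a = 0; heap: [0-7 ALLOC][8-47 FREE]
Op 2: b = malloc(2) -> b = 8; heap: [0-7 ALLOC][8-9 ALLOC][10-47 FREE]
Op 3: c = malloc(3) -> c = 10; heap: [0-7 ALLOC][8-9 ALLOC][10-12 ALLOC][13-47 FREE]
Op 4: free(b) -> (freed b); heap: [0-7 ALLOC][8-9 FREE][10-12 ALLOC][13-47 FREE]
Op 5: a = realloc(a, 9) -> a = 0; heap: [0-8 ALLOC][9-9 FREE][10-12 ALLOC][13-47 FREE]
Free blocks: [1 35] total_free=36 largest=35 -> 100*(36-35)/36 = 100/36 ≈ 2.778 -> rounds to 3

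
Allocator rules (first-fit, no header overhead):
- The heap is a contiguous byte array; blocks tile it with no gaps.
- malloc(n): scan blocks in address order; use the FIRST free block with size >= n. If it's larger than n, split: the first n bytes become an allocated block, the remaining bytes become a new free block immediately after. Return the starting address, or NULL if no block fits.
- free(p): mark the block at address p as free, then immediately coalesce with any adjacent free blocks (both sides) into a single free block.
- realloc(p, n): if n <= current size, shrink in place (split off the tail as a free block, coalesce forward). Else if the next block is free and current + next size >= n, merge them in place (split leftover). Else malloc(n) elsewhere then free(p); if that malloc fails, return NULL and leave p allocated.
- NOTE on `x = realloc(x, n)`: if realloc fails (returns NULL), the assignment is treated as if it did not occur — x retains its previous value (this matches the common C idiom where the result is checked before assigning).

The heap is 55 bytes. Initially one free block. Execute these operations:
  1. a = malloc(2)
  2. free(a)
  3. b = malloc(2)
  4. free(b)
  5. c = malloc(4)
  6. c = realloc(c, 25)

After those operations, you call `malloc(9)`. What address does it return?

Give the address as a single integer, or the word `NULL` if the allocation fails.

Answer: 25

Derivation:
Op 1: a = malloc(2) -> a = 0; heap: [0-1 ALLOC][2-54 FREE]
Op 2: free(a) -> (freed a); heap: [0-54 FREE]
Op 3: b = malloc(2) -> b = 0; heap: [0-1 ALLOC][2-54 FREE]
Op 4: free(b) -> (freed b); heap: [0-54 FREE]
Op 5: c = malloc(4) -> c = 0; heap: [0-3 ALLOC][4-54 FREE]
Op 6: c = realloc(c, 25) -> c = 0; heap: [0-24 ALLOC][25-54 FREE]
malloc(9): first-fit scan over [0-24 ALLOC][25-54 FREE] -> 25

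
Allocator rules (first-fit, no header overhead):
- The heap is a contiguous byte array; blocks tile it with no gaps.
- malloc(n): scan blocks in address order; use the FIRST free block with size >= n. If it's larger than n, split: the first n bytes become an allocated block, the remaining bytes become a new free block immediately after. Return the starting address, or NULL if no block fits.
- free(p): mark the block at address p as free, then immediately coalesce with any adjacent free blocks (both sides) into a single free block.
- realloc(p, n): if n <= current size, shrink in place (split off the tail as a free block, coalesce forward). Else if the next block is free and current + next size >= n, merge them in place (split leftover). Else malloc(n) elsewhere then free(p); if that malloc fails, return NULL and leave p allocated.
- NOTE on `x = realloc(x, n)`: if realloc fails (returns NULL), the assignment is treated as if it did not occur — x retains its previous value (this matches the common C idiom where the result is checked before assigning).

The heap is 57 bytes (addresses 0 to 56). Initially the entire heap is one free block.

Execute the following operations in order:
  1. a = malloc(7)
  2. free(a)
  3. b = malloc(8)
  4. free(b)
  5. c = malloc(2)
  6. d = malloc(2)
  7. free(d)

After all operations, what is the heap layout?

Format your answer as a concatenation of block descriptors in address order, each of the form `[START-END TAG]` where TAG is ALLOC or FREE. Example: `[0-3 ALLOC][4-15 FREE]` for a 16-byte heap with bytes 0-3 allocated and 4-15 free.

Op 1: a = malloc(7) -> a = 0; heap: [0-6 ALLOC][7-56 FREE]
Op 2: free(a) -> (freed a); heap: [0-56 FREE]
Op 3: b = malloc(8) -> b = 0; heap: [0-7 ALLOC][8-56 FREE]
Op 4: free(b) -> (freed b); heap: [0-56 FREE]
Op 5: c = malloc(2) -> c = 0; heap: [0-1 ALLOC][2-56 FREE]
Op 6: d = malloc(2) -> d = 2; heap: [0-1 ALLOC][2-3 ALLOC][4-56 FREE]
Op 7: free(d) -> (freed d); heap: [0-1 ALLOC][2-56 FREE]

Answer: [0-1 ALLOC][2-56 FREE]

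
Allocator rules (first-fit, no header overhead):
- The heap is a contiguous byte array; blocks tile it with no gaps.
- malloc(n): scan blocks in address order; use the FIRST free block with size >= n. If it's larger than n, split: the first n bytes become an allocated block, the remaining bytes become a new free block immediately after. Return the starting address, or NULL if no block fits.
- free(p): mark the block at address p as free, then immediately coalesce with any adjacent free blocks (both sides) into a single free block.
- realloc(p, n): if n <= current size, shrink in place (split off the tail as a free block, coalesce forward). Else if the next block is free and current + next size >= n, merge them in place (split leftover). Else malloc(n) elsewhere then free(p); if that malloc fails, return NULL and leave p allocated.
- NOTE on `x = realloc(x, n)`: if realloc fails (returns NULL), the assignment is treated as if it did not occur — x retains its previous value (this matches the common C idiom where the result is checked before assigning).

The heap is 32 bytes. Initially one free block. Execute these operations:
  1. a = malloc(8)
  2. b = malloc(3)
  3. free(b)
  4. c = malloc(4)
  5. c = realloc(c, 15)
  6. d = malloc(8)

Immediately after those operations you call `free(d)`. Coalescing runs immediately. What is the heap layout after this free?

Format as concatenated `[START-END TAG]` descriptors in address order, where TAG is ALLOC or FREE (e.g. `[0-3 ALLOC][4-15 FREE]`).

Answer: [0-7 ALLOC][8-22 ALLOC][23-31 FREE]

Derivation:
Op 1: a = malloc(8) -> a = 0; heap: [0-7 ALLOC][8-31 FREE]
Op 2: b = malloc(3) -> b = 8; heap: [0-7 ALLOC][8-10 ALLOC][11-31 FREE]
Op 3: free(b) -> (freed b); heap: [0-7 ALLOC][8-31 FREE]
Op 4: c = malloc(4) -> c = 8; heap: [0-7 ALLOC][8-11 ALLOC][12-31 FREE]
Op 5: c = realloc(c, 15) -> c = 8; heap: [0-7 ALLOC][8-22 ALLOC][23-31 FREE]
Op 6: d = malloc(8) -> d = 23; heap: [0-7 ALLOC][8-22 ALLOC][23-30 ALLOC][31-31 FREE]
free(d): d = 23 -> block [23-30 ALLOC]; mark free, coalesce with adjacent free neighbors -> [0-7 ALLOC][8-22 ALLOC][23-31 FREE]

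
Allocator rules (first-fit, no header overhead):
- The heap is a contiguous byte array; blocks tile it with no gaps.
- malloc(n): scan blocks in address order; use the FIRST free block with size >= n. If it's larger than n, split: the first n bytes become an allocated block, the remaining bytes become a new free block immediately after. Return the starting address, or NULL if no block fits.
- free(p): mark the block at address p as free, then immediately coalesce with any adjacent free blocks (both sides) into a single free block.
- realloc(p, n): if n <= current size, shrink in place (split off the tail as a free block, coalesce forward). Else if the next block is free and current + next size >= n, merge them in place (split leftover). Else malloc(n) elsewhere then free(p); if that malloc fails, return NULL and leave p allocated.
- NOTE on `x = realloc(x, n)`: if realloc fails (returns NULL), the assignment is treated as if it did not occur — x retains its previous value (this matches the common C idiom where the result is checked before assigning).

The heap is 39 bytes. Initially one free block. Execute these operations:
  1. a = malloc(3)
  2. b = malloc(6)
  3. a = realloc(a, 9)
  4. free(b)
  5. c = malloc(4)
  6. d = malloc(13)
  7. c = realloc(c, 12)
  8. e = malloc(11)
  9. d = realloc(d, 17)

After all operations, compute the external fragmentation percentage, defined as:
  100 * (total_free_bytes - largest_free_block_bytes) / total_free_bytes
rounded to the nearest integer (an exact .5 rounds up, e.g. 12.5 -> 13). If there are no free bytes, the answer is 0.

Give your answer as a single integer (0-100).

Answer: 44

Derivation:
Op 1: a = malloc(3) -> a = 0; heap: [0-2 ALLOC][3-38 FREE]
Op 2: b = malloc(6) -> b = 3; heap: [0-2 ALLOC][3-8 ALLOC][9-38 FREE]
Op 3: a = realloc(a, 9) -> a = 9; heap: [0-2 FREE][3-8 ALLOC][9-17 ALLOC][18-38 FREE]
Op 4: free(b) -> (freed b); heap: [0-8 FREE][9-17 ALLOC][18-38 FREE]
Op 5: c = malloc(4) -> c = 0; heap: [0-3 ALLOC][4-8 FREE][9-17 ALLOC][18-38 FREE]
Op 6: d = malloc(13) -> d = 18; heap: [0-3 ALLOC][4-8 FREE][9-17 ALLOC][18-30 ALLOC][31-38 FREE]
Op 7: c = realloc(c, 12) -> NULL (c unchanged); heap: [0-3 ALLOC][4-8 FREE][9-17 ALLOC][18-30 ALLOC][31-38 FREE]
Op 8: e = malloc(11) -> e = NULL; heap: [0-3 ALLOC][4-8 FREE][9-17 ALLOC][18-30 ALLOC][31-38 FREE]
Op 9: d = realloc(d, 17) -> d = 18; heap: [0-3 ALLOC][4-8 FREE][9-17 ALLOC][18-34 ALLOC][35-38 FREE]
Free blocks: [5 4] total_free=9 largest=5 -> 100*(9-5)/9 = 400/9 ≈ 44.444 -> rounds to 44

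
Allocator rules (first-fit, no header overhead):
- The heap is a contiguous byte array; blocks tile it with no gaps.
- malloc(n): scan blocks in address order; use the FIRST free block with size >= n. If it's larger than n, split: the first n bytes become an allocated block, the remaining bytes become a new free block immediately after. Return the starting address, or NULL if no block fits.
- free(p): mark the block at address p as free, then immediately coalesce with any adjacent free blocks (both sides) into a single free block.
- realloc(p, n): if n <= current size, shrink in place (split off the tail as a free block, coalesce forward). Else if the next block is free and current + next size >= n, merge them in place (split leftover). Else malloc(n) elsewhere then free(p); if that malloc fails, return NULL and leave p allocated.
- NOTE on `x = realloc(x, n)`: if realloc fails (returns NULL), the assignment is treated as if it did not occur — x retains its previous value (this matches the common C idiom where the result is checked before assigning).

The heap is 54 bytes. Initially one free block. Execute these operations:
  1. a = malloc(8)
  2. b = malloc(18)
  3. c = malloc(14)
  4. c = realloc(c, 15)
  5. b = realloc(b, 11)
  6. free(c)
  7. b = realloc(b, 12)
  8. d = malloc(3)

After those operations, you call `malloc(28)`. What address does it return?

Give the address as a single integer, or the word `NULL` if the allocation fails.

Op 1: a = malloc(8) -> a = 0; heap: [0-7 ALLOC][8-53 FREE]
Op 2: b = malloc(18) -> b = 8; heap: [0-7 ALLOC][8-25 ALLOC][26-53 FREE]
Op 3: c = malloc(14) -> c = 26; heap: [0-7 ALLOC][8-25 ALLOC][26-39 ALLOC][40-53 FREE]
Op 4: c = realloc(c, 15) -> c = 26; heap: [0-7 ALLOC][8-25 ALLOC][26-40 ALLOC][41-53 FREE]
Op 5: b = realloc(b, 11) -> b = 8; heap: [0-7 ALLOC][8-18 ALLOC][19-25 FREE][26-40 ALLOC][41-53 FREE]
Op 6: free(c) -> (freed c); heap: [0-7 ALLOC][8-18 ALLOC][19-53 FREE]
Op 7: b = realloc(b, 12) -> b = 8; heap: [0-7 ALLOC][8-19 ALLOC][20-53 FREE]
Op 8: d = malloc(3) -> d = 20; heap: [0-7 ALLOC][8-19 ALLOC][20-22 ALLOC][23-53 FREE]
malloc(28): first-fit scan over [0-7 ALLOC][8-19 ALLOC][20-22 ALLOC][23-53 FREE] -> 23

Answer: 23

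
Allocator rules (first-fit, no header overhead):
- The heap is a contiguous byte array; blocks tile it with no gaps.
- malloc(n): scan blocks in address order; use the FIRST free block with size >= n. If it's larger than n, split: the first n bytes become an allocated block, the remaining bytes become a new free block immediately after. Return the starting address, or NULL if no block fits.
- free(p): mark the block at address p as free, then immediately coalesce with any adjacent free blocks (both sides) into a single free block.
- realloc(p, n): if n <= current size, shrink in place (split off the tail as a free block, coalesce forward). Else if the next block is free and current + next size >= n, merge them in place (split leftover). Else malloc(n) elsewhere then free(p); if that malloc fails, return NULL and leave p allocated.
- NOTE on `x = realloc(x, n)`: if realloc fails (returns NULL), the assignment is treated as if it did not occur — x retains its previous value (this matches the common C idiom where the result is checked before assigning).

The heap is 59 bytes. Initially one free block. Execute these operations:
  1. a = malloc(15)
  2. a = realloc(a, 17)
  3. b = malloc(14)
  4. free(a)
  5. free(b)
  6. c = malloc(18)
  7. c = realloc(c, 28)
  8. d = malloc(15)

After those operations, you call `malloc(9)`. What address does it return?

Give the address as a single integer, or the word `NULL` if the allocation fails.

Answer: 43

Derivation:
Op 1: a = malloc(15) -> a = 0; heap: [0-14 ALLOC][15-58 FREE]
Op 2: a = realloc(a, 17) -> a = 0; heap: [0-16 ALLOC][17-58 FREE]
Op 3: b = malloc(14) -> b = 17; heap: [0-16 ALLOC][17-30 ALLOC][31-58 FREE]
Op 4: free(a) -> (freed a); heap: [0-16 FREE][17-30 ALLOC][31-58 FREE]
Op 5: free(b) -> (freed b); heap: [0-58 FREE]
Op 6: c = malloc(18) -> c = 0; heap: [0-17 ALLOC][18-58 FREE]
Op 7: c = realloc(c, 28) -> c = 0; heap: [0-27 ALLOC][28-58 FREE]
Op 8: d = malloc(15) -> d = 28; heap: [0-27 ALLOC][28-42 ALLOC][43-58 FREE]
malloc(9): first-fit scan over [0-27 ALLOC][28-42 ALLOC][43-58 FREE] -> 43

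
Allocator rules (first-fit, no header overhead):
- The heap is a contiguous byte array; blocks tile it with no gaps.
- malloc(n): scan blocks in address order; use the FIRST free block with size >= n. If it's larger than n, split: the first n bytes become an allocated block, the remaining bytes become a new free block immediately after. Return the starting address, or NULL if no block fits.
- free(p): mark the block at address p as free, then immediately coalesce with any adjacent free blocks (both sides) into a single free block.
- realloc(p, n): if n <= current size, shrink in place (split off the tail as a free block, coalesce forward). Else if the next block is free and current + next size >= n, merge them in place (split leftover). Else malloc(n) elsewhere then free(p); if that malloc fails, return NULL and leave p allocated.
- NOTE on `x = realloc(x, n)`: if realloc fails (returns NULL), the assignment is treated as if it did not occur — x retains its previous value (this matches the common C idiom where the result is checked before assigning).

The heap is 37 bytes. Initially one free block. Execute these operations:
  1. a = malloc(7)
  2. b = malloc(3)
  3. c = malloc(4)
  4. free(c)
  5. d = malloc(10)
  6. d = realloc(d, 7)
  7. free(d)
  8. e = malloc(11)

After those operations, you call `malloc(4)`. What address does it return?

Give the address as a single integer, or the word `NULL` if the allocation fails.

Answer: 21

Derivation:
Op 1: a = malloc(7) -> a = 0; heap: [0-6 ALLOC][7-36 FREE]
Op 2: b = malloc(3) -> b = 7; heap: [0-6 ALLOC][7-9 ALLOC][10-36 FREE]
Op 3: c = malloc(4) -> c = 10; heap: [0-6 ALLOC][7-9 ALLOC][10-13 ALLOC][14-36 FREE]
Op 4: free(c) -> (freed c); heap: [0-6 ALLOC][7-9 ALLOC][10-36 FREE]
Op 5: d = malloc(10) -> d = 10; heap: [0-6 ALLOC][7-9 ALLOC][10-19 ALLOC][20-36 FREE]
Op 6: d = realloc(d, 7) -> d = 10; heap: [0-6 ALLOC][7-9 ALLOC][10-16 ALLOC][17-36 FREE]
Op 7: free(d) -> (freed d); heap: [0-6 ALLOC][7-9 ALLOC][10-36 FREE]
Op 8: e = malloc(11) -> e = 10; heap: [0-6 ALLOC][7-9 ALLOC][10-20 ALLOC][21-36 FREE]
malloc(4): first-fit scan over [0-6 ALLOC][7-9 ALLOC][10-20 ALLOC][21-36 FREE] -> 21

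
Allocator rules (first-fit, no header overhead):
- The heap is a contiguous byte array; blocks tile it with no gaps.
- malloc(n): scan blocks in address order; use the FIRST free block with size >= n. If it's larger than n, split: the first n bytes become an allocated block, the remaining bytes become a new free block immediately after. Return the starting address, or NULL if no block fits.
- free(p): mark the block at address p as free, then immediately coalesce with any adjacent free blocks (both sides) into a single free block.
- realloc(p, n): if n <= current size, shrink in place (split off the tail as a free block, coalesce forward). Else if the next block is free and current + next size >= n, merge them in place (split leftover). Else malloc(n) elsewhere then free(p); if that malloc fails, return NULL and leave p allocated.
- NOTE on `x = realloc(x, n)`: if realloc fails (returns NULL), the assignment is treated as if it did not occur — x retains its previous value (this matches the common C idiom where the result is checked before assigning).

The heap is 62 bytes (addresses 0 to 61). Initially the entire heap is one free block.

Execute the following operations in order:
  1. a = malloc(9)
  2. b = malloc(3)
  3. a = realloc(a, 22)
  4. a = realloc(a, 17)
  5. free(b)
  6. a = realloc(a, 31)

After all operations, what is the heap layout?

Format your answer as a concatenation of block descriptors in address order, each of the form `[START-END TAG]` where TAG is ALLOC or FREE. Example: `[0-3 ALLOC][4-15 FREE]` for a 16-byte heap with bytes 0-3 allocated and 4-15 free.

Answer: [0-11 FREE][12-42 ALLOC][43-61 FREE]

Derivation:
Op 1: a = malloc(9) -> a = 0; heap: [0-8 ALLOC][9-61 FREE]
Op 2: b = malloc(3) -> b = 9; heap: [0-8 ALLOC][9-11 ALLOC][12-61 FREE]
Op 3: a = realloc(a, 22) -> a = 12; heap: [0-8 FREE][9-11 ALLOC][12-33 ALLOC][34-61 FREE]
Op 4: a = realloc(a, 17) -> a = 12; heap: [0-8 FREE][9-11 ALLOC][12-28 ALLOC][29-61 FREE]
Op 5: free(b) -> (freed b); heap: [0-11 FREE][12-28 ALLOC][29-61 FREE]
Op 6: a = realloc(a, 31) -> a = 12; heap: [0-11 FREE][12-42 ALLOC][43-61 FREE]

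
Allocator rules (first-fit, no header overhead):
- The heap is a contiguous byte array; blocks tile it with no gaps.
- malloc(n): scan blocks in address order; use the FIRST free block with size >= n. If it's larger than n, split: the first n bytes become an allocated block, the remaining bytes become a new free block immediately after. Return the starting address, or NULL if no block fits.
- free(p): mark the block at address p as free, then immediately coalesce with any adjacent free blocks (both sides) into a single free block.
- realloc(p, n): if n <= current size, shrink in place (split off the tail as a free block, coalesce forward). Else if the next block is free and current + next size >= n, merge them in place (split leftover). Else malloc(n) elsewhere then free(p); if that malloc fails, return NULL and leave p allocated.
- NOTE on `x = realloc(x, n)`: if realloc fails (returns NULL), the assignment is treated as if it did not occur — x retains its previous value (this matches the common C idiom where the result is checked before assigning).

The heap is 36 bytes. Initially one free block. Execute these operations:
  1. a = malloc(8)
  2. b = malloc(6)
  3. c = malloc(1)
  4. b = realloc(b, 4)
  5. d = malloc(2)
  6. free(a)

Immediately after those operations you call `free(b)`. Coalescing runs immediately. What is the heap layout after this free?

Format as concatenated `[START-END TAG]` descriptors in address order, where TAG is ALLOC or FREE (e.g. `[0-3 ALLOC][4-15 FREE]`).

Answer: [0-11 FREE][12-13 ALLOC][14-14 ALLOC][15-35 FREE]

Derivation:
Op 1: a = malloc(8) -> a = 0; heap: [0-7 ALLOC][8-35 FREE]
Op 2: b = malloc(6) -> b = 8; heap: [0-7 ALLOC][8-13 ALLOC][14-35 FREE]
Op 3: c = malloc(1) -> c = 14; heap: [0-7 ALLOC][8-13 ALLOC][14-14 ALLOC][15-35 FREE]
Op 4: b = realloc(b, 4) -> b = 8; heap: [0-7 ALLOC][8-11 ALLOC][12-13 FREE][14-14 ALLOC][15-35 FREE]
Op 5: d = malloc(2) -> d = 12; heap: [0-7 ALLOC][8-11 ALLOC][12-13 ALLOC][14-14 ALLOC][15-35 FREE]
Op 6: free(a) -> (freed a); heap: [0-7 FREE][8-11 ALLOC][12-13 ALLOC][14-14 ALLOC][15-35 FREE]
free(b): b = 8 -> block [8-11 ALLOC]; mark free, coalesce with adjacent free neighbors -> [0-11 FREE][12-13 ALLOC][14-14 ALLOC][15-35 FREE]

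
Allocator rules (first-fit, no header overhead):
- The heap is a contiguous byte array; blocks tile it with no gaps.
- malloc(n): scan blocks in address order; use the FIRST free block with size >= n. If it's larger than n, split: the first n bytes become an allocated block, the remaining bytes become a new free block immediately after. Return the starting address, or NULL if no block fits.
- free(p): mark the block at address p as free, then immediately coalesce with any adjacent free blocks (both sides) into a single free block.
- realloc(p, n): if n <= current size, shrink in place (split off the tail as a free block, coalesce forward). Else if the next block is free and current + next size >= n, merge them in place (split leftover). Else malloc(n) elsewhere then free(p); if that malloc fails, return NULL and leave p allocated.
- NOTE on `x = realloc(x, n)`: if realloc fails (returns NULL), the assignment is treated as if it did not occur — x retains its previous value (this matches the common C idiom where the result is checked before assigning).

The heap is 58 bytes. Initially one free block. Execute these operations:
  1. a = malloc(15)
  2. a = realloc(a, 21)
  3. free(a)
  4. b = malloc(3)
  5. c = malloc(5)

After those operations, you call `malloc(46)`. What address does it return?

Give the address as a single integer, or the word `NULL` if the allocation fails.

Op 1: a = malloc(15) -> a = 0; heap: [0-14 ALLOC][15-57 FREE]
Op 2: a = realloc(a, 21) -> a = 0; heap: [0-20 ALLOC][21-57 FREE]
Op 3: free(a) -> (freed a); heap: [0-57 FREE]
Op 4: b = malloc(3) -> b = 0; heap: [0-2 ALLOC][3-57 FREE]
Op 5: c = malloc(5) -> c = 3; heap: [0-2 ALLOC][3-7 ALLOC][8-57 FREE]
malloc(46): first-fit scan over [0-2 ALLOC][3-7 ALLOC][8-57 FREE] -> 8

Answer: 8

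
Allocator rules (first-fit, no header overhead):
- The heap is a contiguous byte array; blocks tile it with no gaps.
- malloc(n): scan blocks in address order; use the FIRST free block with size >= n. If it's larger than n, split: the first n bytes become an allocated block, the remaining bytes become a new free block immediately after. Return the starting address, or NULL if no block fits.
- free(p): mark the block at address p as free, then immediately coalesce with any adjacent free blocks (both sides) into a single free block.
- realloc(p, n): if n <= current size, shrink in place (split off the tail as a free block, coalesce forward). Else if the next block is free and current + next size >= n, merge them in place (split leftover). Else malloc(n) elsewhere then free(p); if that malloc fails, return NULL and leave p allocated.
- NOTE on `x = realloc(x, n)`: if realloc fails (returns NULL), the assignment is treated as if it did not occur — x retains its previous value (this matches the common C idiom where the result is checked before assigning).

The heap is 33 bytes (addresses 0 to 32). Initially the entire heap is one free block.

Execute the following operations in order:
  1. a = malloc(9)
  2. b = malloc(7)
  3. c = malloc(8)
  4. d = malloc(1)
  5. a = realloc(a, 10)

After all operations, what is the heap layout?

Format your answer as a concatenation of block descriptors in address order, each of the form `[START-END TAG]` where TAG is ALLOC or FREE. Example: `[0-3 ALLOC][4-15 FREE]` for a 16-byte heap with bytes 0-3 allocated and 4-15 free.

Op 1: a = malloc(9) -> a = 0; heap: [0-8 ALLOC][9-32 FREE]
Op 2: b = malloc(7) -> b = 9; heap: [0-8 ALLOC][9-15 ALLOC][16-32 FREE]
Op 3: c = malloc(8) -> c = 16; heap: [0-8 ALLOC][9-15 ALLOC][16-23 ALLOC][24-32 FREE]
Op 4: d = malloc(1) -> d = 24; heap: [0-8 ALLOC][9-15 ALLOC][16-23 ALLOC][24-24 ALLOC][25-32 FREE]
Op 5: a = realloc(a, 10) -> NULL (a unchanged); heap: [0-8 ALLOC][9-15 ALLOC][16-23 ALLOC][24-24 ALLOC][25-32 FREE]

Answer: [0-8 ALLOC][9-15 ALLOC][16-23 ALLOC][24-24 ALLOC][25-32 FREE]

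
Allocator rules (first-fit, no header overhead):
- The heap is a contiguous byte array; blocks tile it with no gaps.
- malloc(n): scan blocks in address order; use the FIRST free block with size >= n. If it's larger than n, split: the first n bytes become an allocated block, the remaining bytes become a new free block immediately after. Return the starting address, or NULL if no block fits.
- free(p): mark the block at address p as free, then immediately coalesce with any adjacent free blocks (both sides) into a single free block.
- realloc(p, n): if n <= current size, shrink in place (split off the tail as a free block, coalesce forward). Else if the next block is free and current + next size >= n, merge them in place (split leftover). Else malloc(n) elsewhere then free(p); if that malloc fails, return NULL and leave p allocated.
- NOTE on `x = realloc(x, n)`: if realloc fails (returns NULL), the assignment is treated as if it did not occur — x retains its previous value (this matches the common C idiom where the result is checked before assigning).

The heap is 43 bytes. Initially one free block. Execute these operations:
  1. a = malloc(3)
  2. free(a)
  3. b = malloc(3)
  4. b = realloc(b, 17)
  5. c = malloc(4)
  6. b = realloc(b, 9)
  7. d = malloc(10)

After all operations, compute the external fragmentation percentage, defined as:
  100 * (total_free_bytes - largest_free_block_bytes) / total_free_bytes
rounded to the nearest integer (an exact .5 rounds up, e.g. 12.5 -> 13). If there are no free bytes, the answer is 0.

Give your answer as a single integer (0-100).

Answer: 40

Derivation:
Op 1: a = malloc(3) -> a = 0; heap: [0-2 ALLOC][3-42 FREE]
Op 2: free(a) -> (freed a); heap: [0-42 FREE]
Op 3: b = malloc(3) -> b = 0; heap: [0-2 ALLOC][3-42 FREE]
Op 4: b = realloc(b, 17) -> b = 0; heap: [0-16 ALLOC][17-42 FREE]
Op 5: c = malloc(4) -> c = 17; heap: [0-16 ALLOC][17-20 ALLOC][21-42 FREE]
Op 6: b = realloc(b, 9) -> b = 0; heap: [0-8 ALLOC][9-16 FREE][17-20 ALLOC][21-42 FREE]
Op 7: d = malloc(10) -> d = 21; heap: [0-8 ALLOC][9-16 FREE][17-20 ALLOC][21-30 ALLOC][31-42 FREE]
Free blocks: [8 12] total_free=20 largest=12 -> 100*(20-12)/20 = 800/20 = 40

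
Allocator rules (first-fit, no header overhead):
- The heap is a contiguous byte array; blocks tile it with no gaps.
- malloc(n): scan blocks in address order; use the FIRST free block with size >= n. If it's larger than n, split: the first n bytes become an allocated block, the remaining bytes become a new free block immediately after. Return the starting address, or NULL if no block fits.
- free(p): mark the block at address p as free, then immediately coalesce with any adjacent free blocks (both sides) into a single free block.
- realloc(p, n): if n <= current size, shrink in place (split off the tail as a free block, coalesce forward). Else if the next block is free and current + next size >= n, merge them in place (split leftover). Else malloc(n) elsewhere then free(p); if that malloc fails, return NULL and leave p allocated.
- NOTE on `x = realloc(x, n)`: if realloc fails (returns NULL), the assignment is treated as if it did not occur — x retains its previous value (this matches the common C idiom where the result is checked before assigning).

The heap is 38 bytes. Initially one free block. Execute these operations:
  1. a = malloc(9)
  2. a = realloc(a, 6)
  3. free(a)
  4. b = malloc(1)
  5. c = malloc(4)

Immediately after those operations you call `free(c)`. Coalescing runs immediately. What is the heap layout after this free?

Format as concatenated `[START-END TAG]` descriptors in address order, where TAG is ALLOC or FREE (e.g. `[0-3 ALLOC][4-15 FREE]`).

Op 1: a = malloc(9) -> a = 0; heap: [0-8 ALLOC][9-37 FREE]
Op 2: a = realloc(a, 6) -> a = 0; heap: [0-5 ALLOC][6-37 FREE]
Op 3: free(a) -> (freed a); heap: [0-37 FREE]
Op 4: b = malloc(1) -> b = 0; heap: [0-0 ALLOC][1-37 FREE]
Op 5: c = malloc(4) -> c = 1; heap: [0-0 ALLOC][1-4 ALLOC][5-37 FREE]
free(c): c = 1 -> block [1-4 ALLOC]; mark free, coalesce with adjacent free neighbors -> [0-0 ALLOC][1-37 FREE]

Answer: [0-0 ALLOC][1-37 FREE]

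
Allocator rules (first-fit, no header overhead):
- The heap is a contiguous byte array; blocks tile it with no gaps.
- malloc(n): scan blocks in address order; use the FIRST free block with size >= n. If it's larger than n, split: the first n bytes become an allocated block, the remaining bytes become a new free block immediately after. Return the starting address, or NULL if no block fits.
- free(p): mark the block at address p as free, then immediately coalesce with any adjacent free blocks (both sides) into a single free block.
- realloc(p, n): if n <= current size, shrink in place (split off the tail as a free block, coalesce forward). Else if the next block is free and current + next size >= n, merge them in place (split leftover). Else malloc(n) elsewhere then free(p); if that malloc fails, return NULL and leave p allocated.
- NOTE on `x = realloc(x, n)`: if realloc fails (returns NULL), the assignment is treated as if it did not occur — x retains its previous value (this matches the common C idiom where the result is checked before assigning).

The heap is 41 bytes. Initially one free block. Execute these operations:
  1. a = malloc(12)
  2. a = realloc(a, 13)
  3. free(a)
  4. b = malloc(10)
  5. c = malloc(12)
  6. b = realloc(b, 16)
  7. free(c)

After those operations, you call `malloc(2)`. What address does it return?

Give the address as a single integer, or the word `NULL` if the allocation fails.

Op 1: a = malloc(12) -> a = 0; heap: [0-11 ALLOC][12-40 FREE]
Op 2: a = realloc(a, 13) -> a = 0; heap: [0-12 ALLOC][13-40 FREE]
Op 3: free(a) -> (freed a); heap: [0-40 FREE]
Op 4: b = malloc(10) -> b = 0; heap: [0-9 ALLOC][10-40 FREE]
Op 5: c = malloc(12) -> c = 10; heap: [0-9 ALLOC][10-21 ALLOC][22-40 FREE]
Op 6: b = realloc(b, 16) -> b = 22; heap: [0-9 FREE][10-21 ALLOC][22-37 ALLOC][38-40 FREE]
Op 7: free(c) -> (freed c); heap: [0-21 FREE][22-37 ALLOC][38-40 FREE]
malloc(2): first-fit scan over [0-21 FREE][22-37 ALLOC][38-40 FREE] -> 0

Answer: 0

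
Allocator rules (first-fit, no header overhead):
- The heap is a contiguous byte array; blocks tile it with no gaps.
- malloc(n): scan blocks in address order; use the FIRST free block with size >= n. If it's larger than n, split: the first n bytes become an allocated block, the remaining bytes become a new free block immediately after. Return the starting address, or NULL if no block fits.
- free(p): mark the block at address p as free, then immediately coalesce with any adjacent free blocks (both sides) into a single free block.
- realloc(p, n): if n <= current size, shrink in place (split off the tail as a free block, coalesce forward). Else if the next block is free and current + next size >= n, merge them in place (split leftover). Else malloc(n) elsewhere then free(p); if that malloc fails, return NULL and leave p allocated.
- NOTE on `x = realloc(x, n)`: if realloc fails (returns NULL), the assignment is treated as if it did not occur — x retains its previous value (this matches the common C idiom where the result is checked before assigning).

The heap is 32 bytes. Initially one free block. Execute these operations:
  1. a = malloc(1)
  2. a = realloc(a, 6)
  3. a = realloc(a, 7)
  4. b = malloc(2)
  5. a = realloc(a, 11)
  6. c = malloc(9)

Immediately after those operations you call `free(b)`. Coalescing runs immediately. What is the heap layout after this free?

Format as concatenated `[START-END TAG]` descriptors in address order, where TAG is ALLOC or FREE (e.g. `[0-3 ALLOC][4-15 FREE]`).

Op 1: a = malloc(1) -> a = 0; heap: [0-0 ALLOC][1-31 FREE]
Op 2: a = realloc(a, 6) -> a = 0; heap: [0-5 ALLOC][6-31 FREE]
Op 3: a = realloc(a, 7) -> a = 0; heap: [0-6 ALLOC][7-31 FREE]
Op 4: b = malloc(2) -> b = 7; heap: [0-6 ALLOC][7-8 ALLOC][9-31 FREE]
Op 5: a = realloc(a, 11) -> a = 9; heap: [0-6 FREE][7-8 ALLOC][9-19 ALLOC][20-31 FREE]
Op 6: c = malloc(9) -> c = 20; heap: [0-6 FREE][7-8 ALLOC][9-19 ALLOC][20-28 ALLOC][29-31 FREE]
free(b): b = 7 -> block [7-8 ALLOC]; mark free, coalesce with adjacent free neighbors -> [0-8 FREE][9-19 ALLOC][20-28 ALLOC][29-31 FREE]

Answer: [0-8 FREE][9-19 ALLOC][20-28 ALLOC][29-31 FREE]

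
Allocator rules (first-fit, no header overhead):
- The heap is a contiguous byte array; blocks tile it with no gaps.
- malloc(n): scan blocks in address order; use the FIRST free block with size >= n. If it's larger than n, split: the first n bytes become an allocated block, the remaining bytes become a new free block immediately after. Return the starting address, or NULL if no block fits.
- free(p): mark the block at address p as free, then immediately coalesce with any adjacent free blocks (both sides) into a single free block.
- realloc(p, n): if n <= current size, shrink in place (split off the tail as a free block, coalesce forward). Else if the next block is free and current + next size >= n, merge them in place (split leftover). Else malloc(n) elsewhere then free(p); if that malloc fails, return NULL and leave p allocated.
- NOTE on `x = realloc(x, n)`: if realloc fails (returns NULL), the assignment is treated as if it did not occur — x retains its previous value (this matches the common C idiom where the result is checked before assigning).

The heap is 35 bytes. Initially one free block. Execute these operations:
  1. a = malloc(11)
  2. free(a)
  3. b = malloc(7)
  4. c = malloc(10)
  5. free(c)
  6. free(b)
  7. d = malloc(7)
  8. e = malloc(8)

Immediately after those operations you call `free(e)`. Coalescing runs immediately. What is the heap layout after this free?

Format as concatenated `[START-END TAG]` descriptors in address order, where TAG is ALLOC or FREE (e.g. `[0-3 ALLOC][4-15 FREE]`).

Op 1: a = malloc(11) -> a = 0; heap: [0-10 ALLOC][11-34 FREE]
Op 2: free(a) -> (freed a); heap: [0-34 FREE]
Op 3: b = malloc(7) -> b = 0; heap: [0-6 ALLOC][7-34 FREE]
Op 4: c = malloc(10) -> c = 7; heap: [0-6 ALLOC][7-16 ALLOC][17-34 FREE]
Op 5: free(c) -> (freed c); heap: [0-6 ALLOC][7-34 FREE]
Op 6: free(b) -> (freed b); heap: [0-34 FREE]
Op 7: d = malloc(7) -> d = 0; heap: [0-6 ALLOC][7-34 FREE]
Op 8: e = malloc(8) -> e = 7; heap: [0-6 ALLOC][7-14 ALLOC][15-34 FREE]
free(e): e = 7 -> block [7-14 ALLOC]; mark free, coalesce with adjacent free neighbors -> [0-6 ALLOC][7-34 FREE]

Answer: [0-6 ALLOC][7-34 FREE]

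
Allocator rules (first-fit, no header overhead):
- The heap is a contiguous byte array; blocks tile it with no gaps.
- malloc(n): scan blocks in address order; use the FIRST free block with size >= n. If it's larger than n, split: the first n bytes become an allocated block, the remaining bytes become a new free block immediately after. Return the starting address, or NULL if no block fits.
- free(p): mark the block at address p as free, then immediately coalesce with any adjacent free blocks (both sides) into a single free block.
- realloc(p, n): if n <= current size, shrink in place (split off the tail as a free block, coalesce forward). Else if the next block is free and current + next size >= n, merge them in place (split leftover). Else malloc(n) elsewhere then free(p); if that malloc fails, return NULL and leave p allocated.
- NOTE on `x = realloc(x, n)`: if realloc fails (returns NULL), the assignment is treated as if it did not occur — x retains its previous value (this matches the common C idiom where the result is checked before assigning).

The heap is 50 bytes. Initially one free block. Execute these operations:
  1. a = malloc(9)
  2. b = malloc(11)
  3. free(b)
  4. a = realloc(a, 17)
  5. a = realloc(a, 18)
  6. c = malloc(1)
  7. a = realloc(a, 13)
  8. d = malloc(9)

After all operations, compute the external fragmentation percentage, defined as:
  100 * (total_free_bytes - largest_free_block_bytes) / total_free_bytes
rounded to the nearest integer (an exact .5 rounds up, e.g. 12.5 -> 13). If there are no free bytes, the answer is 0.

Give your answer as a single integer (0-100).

Answer: 19

Derivation:
Op 1: a = malloc(9) -> a = 0; heap: [0-8 ALLOC][9-49 FREE]
Op 2: b = malloc(11) -> b = 9; heap: [0-8 ALLOC][9-19 ALLOC][20-49 FREE]
Op 3: free(b) -> (freed b); heap: [0-8 ALLOC][9-49 FREE]
Op 4: a = realloc(a, 17) -> a = 0; heap: [0-16 ALLOC][17-49 FREE]
Op 5: a = realloc(a, 18) -> a = 0; heap: [0-17 ALLOC][18-49 FREE]
Op 6: c = malloc(1) -> c = 18; heap: [0-17 ALLOC][18-18 ALLOC][19-49 FREE]
Op 7: a = realloc(a, 13) -> a = 0; heap: [0-12 ALLOC][13-17 FREE][18-18 ALLOC][19-49 FREE]
Op 8: d = malloc(9) -> d = 19; heap: [0-12 ALLOC][13-17 FREE][18-18 ALLOC][19-27 ALLOC][28-49 FREE]
Free blocks: [5 22] total_free=27 largest=22 -> 100*(27-22)/27 = 500/27 ≈ 18.519 -> rounds to 19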